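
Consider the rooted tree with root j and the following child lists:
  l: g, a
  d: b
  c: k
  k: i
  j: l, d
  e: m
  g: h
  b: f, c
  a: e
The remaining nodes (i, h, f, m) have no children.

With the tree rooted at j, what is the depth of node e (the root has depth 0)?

3

Path from j to e: j – l – a – e, which has 3 edges.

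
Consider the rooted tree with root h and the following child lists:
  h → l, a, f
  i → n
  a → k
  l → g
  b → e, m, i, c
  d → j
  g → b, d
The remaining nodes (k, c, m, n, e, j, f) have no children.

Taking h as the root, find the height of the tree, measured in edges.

5

n sits deepest: h → l → g → b → i → n — 5 edges from the root.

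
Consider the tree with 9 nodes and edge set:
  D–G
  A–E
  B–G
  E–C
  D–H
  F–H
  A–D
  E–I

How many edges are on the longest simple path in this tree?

5

BFS from F reaches I last, at distance 5; BFS from I confirms no node is farther.
Path: F–H–D–A–E–I.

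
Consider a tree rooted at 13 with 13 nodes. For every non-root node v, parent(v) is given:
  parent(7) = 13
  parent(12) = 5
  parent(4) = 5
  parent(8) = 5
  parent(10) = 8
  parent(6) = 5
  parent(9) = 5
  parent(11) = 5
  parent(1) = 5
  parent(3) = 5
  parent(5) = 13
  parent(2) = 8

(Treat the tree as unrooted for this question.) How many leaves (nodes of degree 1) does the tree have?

Degree-1 nodes: 1, 2, 3, 4, 6, 7, 9, 10, 11, 12 — 10 of them.

10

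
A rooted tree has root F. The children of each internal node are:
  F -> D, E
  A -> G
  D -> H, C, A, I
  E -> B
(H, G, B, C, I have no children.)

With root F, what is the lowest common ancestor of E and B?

E

Ancestors of E (toward the root): E, F.
Ancestors of B: B, E, F.
The deepest node appearing in both lists is E.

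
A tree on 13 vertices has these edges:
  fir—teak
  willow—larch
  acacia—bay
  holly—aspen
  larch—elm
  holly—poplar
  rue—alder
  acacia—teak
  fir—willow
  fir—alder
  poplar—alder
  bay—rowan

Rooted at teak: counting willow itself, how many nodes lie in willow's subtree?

The subtree rooted at willow contains: willow, larch, elm — 3 nodes.

3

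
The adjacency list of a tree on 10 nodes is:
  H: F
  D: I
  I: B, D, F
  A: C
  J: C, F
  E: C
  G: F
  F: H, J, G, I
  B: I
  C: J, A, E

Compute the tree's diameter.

5

A longest path is A–C–J–F–I–B, with 5 edges.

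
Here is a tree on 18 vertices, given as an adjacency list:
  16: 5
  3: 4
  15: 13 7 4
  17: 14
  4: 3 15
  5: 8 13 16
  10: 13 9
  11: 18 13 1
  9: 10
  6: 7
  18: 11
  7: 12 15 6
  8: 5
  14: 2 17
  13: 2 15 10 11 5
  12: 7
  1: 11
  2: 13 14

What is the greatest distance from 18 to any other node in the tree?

Distances from 18 peak at 5, attained at 17 (12, 6, 3 also at distance 5).
18–11–13–2–14–17

5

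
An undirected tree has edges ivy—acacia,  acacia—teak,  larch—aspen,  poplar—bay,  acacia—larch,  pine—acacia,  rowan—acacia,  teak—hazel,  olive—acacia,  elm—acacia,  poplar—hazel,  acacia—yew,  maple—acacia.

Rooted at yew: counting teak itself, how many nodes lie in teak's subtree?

4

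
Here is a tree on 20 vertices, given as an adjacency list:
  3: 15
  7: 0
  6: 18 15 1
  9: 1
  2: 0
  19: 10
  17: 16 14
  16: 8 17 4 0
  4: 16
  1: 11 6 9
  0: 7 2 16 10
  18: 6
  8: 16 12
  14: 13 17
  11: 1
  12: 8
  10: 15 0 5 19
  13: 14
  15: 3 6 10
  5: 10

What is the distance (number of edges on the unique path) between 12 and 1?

The path is 12 - 8 - 16 - 0 - 10 - 15 - 6 - 1, which has 7 edges.

7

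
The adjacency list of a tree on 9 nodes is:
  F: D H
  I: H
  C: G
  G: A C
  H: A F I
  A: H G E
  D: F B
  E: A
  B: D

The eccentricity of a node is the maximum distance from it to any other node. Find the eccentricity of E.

5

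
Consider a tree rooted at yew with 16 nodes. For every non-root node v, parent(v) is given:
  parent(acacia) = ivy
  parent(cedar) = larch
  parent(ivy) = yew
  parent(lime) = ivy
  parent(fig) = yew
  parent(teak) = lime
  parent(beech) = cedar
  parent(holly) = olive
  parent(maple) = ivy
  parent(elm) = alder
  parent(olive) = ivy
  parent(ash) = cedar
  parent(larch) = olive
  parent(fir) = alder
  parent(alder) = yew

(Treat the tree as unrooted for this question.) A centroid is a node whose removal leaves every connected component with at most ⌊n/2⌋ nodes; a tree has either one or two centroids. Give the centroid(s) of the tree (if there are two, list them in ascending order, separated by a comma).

Delete ivy: the remaining components have sizes 6, 5, 2, 1, 1. Max 6 ≤ 8, so ivy is a centroid.
No neighbour of ivy does as well, so ivy is the unique centroid.

ivy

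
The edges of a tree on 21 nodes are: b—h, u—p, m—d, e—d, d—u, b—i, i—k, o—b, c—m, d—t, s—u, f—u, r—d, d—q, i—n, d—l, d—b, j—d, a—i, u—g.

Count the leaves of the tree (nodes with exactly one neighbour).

Exactly 16 nodes have a single neighbour: a, c, e, f, g, h, j, k, l, n, o, p, q, r, s, t.

16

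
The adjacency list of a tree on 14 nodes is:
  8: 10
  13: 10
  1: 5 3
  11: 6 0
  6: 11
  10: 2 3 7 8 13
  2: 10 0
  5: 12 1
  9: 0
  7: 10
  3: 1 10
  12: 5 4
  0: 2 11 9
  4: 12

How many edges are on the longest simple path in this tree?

9

BFS from 4 reaches 6 last, at distance 9; BFS from 6 confirms no node is farther.
Path: 4–12–5–1–3–10–2–0–11–6.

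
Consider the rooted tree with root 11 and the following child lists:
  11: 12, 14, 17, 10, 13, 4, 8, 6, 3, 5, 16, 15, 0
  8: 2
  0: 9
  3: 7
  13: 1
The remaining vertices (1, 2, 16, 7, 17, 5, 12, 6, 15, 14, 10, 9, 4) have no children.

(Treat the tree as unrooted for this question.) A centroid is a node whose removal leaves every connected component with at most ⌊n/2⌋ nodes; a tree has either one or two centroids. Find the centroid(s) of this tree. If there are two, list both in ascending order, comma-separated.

11

If 11 is removed the pieces have sizes 2, 2, 2, 2, 1, 1, 1, 1, 1, 1, 1, 1, 1, all ≤ ⌊18/2⌋ = 9.
No neighbour of 11 does as well, so 11 is the unique centroid.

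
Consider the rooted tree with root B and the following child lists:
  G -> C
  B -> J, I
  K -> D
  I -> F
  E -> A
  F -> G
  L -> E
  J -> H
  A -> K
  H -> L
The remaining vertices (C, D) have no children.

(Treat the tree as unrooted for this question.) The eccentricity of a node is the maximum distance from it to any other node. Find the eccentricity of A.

A farthest node from A is C.
The path A – E – L – H – J – B – I – F – G – C has 9 edges.

9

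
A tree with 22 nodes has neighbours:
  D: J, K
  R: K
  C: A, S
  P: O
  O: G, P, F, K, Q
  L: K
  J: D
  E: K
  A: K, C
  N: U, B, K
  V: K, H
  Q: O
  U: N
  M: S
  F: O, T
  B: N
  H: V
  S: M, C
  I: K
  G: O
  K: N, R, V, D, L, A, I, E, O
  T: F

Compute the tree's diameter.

7

BFS from M reaches T last, at distance 7; BFS from T confirms no node is farther.
Path: M–S–C–A–K–O–F–T.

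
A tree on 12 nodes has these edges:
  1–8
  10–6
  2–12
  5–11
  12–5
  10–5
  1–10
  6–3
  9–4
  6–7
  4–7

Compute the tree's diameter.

7

Starting from 2, a farthest node is 9 at distance 7.
One longest path: 2 - 12 - 5 - 10 - 6 - 7 - 4 - 9.
So the diameter is 7.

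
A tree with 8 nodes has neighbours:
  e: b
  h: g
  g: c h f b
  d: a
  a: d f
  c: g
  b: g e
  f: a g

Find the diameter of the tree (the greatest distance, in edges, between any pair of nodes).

5

Starting from d, a farthest node is e at distance 5.
One longest path: d–a–f–g–b–e.
So the diameter is 5.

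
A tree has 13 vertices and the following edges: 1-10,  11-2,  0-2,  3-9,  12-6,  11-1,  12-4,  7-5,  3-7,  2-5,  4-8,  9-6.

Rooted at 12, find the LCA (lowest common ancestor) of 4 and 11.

4's ancestor chain is 4, 12 and 11's is 11, 2, 5, 7, 3, 9, 6, 12; they first meet at 12.

12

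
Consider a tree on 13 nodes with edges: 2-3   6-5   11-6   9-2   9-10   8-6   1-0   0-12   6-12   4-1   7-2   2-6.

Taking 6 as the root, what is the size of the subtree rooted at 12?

4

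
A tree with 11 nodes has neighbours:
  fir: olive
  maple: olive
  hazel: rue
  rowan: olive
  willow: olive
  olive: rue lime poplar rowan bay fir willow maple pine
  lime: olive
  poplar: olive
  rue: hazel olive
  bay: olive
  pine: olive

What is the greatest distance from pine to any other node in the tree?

3

Distances from pine peak at 3, attained at hazel.
pine–olive–rue–hazel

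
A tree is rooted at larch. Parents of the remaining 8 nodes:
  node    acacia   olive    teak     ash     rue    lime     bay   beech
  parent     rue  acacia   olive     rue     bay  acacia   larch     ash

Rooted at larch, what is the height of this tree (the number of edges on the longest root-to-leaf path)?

5

A deepest node is teak, reached by larch – bay – rue – acacia – olive – teak.
That path has 5 edges, so the height is 5.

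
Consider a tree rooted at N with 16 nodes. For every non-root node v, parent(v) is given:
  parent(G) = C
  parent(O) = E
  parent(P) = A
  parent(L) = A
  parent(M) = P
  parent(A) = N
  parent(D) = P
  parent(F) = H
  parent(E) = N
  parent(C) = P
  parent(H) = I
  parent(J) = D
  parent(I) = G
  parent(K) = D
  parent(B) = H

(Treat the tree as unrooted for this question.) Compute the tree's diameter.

9

A longest path is F – H – I – G – C – P – A – N – E – O, with 9 edges.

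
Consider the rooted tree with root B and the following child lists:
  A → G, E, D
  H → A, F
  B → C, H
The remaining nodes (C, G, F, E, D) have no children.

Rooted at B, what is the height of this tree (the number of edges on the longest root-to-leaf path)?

3

A deepest node is D, reached by B → H → A → D.
That path has 3 edges, so the height is 3.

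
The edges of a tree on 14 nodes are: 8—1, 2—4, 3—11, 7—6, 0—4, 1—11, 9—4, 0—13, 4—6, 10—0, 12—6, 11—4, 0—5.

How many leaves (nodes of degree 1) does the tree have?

Degree-1 nodes: 2, 3, 5, 7, 8, 9, 10, 12, 13 — 9 of them.

9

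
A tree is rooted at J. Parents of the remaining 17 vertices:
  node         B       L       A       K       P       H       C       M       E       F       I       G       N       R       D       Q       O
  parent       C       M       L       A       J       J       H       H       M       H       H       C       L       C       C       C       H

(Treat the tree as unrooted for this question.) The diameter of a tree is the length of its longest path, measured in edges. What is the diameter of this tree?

6

Starting from Q, a farthest node is K at distance 6.
One longest path: Q - C - H - M - L - A - K.
So the diameter is 6.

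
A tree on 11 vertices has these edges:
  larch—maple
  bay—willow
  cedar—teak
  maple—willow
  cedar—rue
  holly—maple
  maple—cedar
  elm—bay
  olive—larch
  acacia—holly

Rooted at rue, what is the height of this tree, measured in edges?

A deepest node is elm, reached by rue–cedar–maple–willow–bay–elm.
That path has 5 edges, so the height is 5.

5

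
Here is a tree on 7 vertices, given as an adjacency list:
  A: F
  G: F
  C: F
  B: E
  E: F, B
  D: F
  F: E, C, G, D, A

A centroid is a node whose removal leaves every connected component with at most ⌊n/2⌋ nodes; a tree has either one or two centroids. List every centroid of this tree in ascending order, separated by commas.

F

If F is removed the pieces have sizes 2, 1, 1, 1, 1, all ≤ ⌊7/2⌋ = 3.
Every other node leaves some component of size > 3, so the centroid is unique.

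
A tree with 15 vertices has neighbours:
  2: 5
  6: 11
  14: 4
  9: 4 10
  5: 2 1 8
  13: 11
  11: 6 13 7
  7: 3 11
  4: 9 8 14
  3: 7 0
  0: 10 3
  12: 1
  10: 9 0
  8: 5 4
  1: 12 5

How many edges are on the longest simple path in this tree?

Starting from 12, a farthest node is 6 at distance 11.
One longest path: 12-1-5-8-4-9-10-0-3-7-11-6.
So the diameter is 11.

11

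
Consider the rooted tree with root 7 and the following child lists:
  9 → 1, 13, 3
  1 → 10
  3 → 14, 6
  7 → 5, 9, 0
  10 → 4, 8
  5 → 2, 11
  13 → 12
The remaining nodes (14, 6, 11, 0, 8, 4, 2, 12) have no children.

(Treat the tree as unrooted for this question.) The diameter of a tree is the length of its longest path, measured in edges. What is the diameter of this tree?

A longest path is 11-5-7-9-1-10-8, with 6 edges.

6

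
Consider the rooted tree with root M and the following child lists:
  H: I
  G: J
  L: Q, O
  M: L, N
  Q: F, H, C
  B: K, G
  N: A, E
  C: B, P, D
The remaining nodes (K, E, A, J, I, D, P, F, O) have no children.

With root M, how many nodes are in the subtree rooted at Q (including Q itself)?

11

Descendants of Q (including itself): Q, C, F, H, D, P, B, I, G, K, J. That's 11.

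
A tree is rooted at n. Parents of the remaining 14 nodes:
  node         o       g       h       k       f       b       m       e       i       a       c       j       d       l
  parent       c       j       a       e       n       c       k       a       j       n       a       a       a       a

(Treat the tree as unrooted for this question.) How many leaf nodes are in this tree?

9

Exactly 9 nodes have a single neighbour: b, d, f, g, h, i, l, m, o.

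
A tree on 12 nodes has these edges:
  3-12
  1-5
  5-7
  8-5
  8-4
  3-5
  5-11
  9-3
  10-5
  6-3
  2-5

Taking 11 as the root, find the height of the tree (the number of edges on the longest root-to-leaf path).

3

The longest root-to-leaf path is 11 → 5 → 3 → 12 (3 edges).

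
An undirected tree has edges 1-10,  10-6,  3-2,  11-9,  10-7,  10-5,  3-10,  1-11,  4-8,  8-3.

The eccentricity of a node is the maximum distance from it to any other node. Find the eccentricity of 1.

4

A farthest node from 1 is 4.
The path 1–10–3–8–4 has 4 edges.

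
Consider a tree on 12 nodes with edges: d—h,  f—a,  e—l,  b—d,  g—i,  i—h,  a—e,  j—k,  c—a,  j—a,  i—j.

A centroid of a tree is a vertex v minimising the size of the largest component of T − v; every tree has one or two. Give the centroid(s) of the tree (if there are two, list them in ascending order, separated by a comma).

j

If j is removed the pieces have sizes 5, 5, 1, all ≤ ⌊12/2⌋ = 6.
Every other node leaves some component of size > 6, so the centroid is unique.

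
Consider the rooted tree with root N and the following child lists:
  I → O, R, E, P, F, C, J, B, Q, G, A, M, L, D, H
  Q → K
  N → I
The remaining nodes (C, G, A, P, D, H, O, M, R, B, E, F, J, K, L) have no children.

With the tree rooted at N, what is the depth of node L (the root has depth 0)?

2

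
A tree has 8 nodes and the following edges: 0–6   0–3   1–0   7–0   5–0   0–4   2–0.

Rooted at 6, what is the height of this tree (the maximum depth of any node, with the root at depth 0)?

2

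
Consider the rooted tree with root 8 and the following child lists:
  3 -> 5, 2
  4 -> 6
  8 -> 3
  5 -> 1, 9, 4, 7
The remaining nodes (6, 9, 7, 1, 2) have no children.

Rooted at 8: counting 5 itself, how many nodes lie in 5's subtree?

6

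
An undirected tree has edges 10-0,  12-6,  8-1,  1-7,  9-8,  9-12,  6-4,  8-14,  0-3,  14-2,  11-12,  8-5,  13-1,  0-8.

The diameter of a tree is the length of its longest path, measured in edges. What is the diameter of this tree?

Starting from 4, a farthest node is 13 at distance 6.
One longest path: 4 - 6 - 12 - 9 - 8 - 1 - 13.
So the diameter is 6.

6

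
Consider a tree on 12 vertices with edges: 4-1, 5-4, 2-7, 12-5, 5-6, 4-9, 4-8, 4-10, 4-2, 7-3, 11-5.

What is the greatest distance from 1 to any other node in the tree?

4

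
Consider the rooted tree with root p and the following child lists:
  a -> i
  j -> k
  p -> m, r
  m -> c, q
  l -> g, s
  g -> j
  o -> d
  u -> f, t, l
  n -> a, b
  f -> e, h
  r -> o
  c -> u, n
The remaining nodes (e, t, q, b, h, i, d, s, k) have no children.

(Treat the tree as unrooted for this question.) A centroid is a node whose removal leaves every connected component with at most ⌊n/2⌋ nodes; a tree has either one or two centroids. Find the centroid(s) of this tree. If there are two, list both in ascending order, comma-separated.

Removing c splits the tree into components of sizes 10, 6, 4; the largest is 10 ≤ ⌊21/2⌋ = 10.
Every other node leaves some component of size > 10, so the centroid is unique.

c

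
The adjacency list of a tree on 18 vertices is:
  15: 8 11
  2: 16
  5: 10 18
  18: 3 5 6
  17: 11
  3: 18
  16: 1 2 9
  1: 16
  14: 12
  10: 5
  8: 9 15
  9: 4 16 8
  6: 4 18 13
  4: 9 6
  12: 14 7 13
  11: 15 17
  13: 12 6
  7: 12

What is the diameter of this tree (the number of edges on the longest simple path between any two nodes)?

9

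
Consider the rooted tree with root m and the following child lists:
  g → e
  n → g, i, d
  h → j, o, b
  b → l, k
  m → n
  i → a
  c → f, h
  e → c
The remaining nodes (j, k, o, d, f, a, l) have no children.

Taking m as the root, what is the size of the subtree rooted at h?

h's subtree: {h, b, o, j, l, k}, size 6.

6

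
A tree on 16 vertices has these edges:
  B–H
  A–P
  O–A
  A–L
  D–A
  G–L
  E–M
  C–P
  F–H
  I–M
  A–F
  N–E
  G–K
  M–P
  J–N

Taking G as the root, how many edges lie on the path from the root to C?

4

G–L–A–P–C — 4 edges.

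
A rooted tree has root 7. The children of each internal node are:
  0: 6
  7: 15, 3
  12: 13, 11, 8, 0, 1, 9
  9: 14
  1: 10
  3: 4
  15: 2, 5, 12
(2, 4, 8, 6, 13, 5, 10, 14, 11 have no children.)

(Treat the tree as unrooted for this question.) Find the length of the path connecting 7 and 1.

Walking from 7: 7 – 15 – 12 – 1. Length 3.

3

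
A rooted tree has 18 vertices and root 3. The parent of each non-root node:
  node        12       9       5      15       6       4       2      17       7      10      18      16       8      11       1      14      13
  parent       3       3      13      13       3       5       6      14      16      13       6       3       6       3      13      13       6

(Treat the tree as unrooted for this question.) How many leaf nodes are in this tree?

12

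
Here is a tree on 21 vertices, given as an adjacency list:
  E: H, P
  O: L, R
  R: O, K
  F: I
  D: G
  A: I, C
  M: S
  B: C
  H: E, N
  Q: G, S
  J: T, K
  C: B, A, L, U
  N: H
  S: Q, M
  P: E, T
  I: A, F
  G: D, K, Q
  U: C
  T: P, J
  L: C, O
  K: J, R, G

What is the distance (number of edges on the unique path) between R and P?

R–K–J–T–P: 4 edges.

4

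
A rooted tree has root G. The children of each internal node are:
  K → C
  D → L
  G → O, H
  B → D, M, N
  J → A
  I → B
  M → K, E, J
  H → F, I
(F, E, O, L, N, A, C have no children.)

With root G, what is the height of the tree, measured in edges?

6

A sits deepest: G-H-I-B-M-J-A — 6 edges from the root.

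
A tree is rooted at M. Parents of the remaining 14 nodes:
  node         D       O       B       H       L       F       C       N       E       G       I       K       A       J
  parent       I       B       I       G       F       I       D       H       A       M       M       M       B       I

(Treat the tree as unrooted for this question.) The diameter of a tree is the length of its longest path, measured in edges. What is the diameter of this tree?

A longest path is N – H – G – M – I – B – A – E, with 7 edges.

7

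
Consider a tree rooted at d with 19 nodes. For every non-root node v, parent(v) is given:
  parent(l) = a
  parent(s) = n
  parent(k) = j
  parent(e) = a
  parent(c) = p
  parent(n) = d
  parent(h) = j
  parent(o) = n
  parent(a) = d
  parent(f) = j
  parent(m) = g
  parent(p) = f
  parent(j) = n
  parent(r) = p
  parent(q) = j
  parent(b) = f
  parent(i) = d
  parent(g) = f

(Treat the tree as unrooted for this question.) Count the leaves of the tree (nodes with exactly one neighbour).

Exactly 12 nodes have a single neighbour: b, c, e, h, i, k, l, m, o, q, r, s.

12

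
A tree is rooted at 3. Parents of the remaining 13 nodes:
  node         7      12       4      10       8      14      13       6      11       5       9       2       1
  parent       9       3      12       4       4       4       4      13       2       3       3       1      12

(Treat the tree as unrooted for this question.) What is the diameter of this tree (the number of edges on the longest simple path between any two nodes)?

Starting from 6, a farthest node is 7 at distance 6.
One longest path: 6-13-4-12-3-9-7.
So the diameter is 6.

6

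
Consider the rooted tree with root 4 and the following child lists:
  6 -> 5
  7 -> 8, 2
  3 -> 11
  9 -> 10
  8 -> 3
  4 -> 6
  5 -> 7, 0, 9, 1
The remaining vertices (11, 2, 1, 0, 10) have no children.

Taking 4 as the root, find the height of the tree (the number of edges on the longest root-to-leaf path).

6

A deepest node is 11, reached by 4 – 6 – 5 – 7 – 8 – 3 – 11.
That path has 6 edges, so the height is 6.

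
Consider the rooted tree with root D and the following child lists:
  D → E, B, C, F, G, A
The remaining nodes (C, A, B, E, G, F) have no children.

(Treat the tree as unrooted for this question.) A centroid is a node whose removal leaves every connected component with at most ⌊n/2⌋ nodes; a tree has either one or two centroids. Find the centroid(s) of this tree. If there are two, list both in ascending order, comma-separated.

Delete D: the remaining components have sizes 1, 1, 1, 1, 1, 1. Max 1 ≤ 3, so D is a centroid.
Every other node leaves some component of size > 3, so the centroid is unique.

D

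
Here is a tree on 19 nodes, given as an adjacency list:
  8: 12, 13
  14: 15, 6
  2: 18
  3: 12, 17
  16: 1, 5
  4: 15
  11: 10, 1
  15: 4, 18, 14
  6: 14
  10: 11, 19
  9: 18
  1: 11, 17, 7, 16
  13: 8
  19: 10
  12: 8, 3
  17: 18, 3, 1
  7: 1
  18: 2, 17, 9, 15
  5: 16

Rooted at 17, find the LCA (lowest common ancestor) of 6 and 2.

18

6's ancestor chain is 6, 14, 15, 18, 17 and 2's is 2, 18, 17; they first meet at 18.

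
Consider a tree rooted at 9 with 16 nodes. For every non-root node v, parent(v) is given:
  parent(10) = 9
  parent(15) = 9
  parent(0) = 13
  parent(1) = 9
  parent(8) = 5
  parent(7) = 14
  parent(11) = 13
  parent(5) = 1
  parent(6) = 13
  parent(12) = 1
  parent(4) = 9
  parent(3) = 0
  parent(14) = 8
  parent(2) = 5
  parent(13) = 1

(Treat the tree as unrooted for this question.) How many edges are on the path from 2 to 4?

Walking from 2: 2–5–1–9–4. Length 4.

4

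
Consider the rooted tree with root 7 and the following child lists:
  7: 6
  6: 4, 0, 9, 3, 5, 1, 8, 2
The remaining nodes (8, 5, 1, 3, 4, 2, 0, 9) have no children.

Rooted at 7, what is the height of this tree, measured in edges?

2

A deepest node is 2, reached by 7–6–2.
That path has 2 edges, so the height is 2.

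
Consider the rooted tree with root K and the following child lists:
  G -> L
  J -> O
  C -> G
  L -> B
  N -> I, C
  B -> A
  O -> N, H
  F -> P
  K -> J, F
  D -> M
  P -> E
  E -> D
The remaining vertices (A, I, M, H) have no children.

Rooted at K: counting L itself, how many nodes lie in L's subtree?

3

The subtree rooted at L contains: L, B, A — 3 nodes.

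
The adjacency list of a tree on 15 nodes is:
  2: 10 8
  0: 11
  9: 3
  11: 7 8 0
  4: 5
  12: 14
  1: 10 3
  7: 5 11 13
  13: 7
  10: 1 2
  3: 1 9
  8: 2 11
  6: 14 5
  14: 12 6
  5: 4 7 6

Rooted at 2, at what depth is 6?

2 – 8 – 11 – 7 – 5 – 6 — 5 edges.

5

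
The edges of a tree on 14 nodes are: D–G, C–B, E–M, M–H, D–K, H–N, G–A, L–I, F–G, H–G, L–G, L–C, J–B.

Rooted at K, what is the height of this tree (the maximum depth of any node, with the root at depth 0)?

J sits deepest: K-D-G-L-C-B-J — 6 edges from the root.

6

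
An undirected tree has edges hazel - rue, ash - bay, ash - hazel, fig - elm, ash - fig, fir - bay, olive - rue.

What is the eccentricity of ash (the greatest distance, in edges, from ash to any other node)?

Distances from ash peak at 3, attained at olive.
ash – hazel – rue – olive

3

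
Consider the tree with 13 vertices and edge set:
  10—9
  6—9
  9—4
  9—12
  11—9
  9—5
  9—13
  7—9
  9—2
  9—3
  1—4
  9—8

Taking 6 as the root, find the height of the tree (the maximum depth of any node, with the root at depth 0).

3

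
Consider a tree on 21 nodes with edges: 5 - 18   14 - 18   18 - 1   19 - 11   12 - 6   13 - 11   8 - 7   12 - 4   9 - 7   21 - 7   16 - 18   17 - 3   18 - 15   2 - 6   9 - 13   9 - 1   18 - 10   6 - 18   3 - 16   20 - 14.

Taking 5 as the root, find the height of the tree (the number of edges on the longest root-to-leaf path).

A deepest node is 19, reached by 5 – 18 – 1 – 9 – 13 – 11 – 19.
That path has 6 edges, so the height is 6.

6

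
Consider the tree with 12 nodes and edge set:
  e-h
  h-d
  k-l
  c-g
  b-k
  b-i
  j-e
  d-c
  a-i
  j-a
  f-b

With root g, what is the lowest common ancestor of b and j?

j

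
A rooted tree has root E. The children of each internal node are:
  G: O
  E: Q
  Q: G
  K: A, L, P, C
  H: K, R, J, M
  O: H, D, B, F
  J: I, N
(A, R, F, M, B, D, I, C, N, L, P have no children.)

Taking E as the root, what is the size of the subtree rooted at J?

J's subtree: {J, N, I}, size 3.

3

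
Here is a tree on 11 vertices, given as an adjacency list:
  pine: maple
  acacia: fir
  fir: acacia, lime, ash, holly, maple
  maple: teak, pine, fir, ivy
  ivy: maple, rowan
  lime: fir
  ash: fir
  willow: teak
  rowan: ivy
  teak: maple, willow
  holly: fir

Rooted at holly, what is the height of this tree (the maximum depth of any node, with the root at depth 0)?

willow sits deepest: holly → fir → maple → teak → willow — 4 edges from the root.

4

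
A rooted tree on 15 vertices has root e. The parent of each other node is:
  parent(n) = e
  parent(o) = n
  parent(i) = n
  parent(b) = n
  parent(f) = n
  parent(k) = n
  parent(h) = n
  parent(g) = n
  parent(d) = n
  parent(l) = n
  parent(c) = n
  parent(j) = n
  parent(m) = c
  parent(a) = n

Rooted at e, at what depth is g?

2

Path from e to g: e – n – g, which has 2 edges.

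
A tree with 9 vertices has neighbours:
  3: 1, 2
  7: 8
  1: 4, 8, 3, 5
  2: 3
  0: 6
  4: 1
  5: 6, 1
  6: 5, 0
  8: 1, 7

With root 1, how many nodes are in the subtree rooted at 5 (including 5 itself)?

The subtree rooted at 5 contains: 5, 6, 0 — 3 nodes.

3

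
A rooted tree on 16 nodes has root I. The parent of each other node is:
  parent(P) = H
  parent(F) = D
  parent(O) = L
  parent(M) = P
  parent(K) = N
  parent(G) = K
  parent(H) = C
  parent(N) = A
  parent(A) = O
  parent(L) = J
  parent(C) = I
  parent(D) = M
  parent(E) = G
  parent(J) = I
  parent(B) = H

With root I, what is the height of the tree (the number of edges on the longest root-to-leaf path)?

A deepest node is E, reached by I-J-L-O-A-N-K-G-E.
That path has 8 edges, so the height is 8.

8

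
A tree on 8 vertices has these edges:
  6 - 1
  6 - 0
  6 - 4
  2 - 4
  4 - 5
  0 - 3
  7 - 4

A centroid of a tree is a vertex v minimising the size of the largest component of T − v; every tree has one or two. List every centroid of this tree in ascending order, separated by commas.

4, 6

Removing 6 splits the tree into components of sizes 4, 2, 1; the largest is 4 ≤ ⌊8/2⌋ = 4.
4 is adjacent to 6 and is also a centroid (the largest component after removing it is likewise 4).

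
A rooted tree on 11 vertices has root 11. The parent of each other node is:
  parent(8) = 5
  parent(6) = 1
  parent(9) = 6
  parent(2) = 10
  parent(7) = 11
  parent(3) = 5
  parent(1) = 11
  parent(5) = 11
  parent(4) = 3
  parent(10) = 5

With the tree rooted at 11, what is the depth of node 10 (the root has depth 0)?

2

Path from 11 to 10: 11 → 5 → 10, which has 2 edges.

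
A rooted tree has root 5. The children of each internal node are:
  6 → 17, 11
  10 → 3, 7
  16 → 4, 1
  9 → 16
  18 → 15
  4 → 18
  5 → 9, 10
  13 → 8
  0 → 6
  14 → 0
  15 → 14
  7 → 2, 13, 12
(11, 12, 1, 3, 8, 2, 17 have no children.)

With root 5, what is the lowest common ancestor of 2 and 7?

7

Ancestors of 2 (toward the root): 2, 7, 10, 5.
Ancestors of 7: 7, 10, 5.
The deepest node appearing in both lists is 7.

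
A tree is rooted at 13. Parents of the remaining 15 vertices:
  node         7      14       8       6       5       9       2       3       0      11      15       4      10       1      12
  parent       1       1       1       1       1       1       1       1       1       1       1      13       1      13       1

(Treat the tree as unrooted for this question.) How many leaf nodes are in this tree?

14

Exactly 14 nodes have a single neighbour: 0, 2, 3, 4, 5, 6, 7, 8, 9, 10, 11, 12, 14, 15.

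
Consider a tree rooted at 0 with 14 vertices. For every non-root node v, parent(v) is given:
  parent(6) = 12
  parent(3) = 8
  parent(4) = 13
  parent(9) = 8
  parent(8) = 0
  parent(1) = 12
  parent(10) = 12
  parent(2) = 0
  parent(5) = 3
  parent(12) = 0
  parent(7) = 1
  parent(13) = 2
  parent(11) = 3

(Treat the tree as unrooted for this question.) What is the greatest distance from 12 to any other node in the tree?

A farthest node from 12 is 5 (11, 4 also at distance 4).
The path 12-0-8-3-5 has 4 edges.

4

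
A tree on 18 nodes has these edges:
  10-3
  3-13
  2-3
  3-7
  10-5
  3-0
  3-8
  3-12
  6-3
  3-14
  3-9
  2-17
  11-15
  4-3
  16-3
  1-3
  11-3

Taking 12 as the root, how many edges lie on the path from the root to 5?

Climbing from 5 to the root: 5 → 10 → 3 → 12. That's 3 steps.

3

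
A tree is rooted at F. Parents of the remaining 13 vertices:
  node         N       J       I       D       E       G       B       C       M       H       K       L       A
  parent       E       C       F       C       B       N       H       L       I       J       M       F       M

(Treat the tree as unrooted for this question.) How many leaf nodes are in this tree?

Degree-1 nodes: A, D, G, K — 4 of them.

4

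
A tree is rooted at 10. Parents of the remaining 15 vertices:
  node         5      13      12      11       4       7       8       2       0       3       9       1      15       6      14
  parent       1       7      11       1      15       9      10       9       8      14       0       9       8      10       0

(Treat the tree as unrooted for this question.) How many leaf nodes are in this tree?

7

Degree-1 nodes: 2, 3, 4, 5, 6, 12, 13 — 7 of them.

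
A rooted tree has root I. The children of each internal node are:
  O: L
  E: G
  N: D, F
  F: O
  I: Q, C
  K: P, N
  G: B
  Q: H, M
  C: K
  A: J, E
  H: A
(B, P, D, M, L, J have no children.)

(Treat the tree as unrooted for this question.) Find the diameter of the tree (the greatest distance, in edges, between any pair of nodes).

BFS from B reaches L last, at distance 12; BFS from L confirms no node is farther.
Path: B – G – E – A – H – Q – I – C – K – N – F – O – L.

12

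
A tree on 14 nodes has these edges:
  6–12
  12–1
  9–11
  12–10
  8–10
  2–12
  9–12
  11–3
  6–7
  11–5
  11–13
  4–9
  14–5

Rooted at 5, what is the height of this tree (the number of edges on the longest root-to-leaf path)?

7 sits deepest: 5-11-9-12-6-7 — 5 edges from the root.

5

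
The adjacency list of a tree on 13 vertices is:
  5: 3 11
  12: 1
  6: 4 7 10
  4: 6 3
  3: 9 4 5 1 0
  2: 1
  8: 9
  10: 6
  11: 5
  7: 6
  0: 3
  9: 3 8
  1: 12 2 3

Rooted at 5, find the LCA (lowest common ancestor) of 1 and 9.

Path 1→root: 1 3 5; path 9→root: 9 3 5.
First common node: 3.

3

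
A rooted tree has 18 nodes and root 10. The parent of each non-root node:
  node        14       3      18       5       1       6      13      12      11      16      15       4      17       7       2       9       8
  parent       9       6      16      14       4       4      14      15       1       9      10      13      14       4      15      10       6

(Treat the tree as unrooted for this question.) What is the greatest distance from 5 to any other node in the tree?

5

Distances from 5 peak at 5, attained at 8 (2, 12, 11, 3 also at distance 5).
5-14-13-4-6-8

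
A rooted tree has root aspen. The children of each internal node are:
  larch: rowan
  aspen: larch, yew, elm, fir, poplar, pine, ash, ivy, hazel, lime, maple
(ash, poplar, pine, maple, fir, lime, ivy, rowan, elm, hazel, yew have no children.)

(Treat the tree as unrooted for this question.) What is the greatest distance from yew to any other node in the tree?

3

Distances from yew peak at 3, attained at rowan.
yew-aspen-larch-rowan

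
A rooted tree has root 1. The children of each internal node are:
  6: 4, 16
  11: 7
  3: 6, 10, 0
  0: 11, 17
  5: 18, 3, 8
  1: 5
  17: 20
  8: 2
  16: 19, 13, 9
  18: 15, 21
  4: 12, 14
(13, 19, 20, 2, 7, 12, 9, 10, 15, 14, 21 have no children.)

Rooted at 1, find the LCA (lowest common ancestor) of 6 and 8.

Ancestors of 6 (toward the root): 6, 3, 5, 1.
Ancestors of 8: 8, 5, 1.
The deepest node appearing in both lists is 5.

5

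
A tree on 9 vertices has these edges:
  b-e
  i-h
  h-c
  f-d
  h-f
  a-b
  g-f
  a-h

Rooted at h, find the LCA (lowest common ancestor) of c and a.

Ancestors of c (toward the root): c, h.
Ancestors of a: a, h.
The deepest node appearing in both lists is h.

h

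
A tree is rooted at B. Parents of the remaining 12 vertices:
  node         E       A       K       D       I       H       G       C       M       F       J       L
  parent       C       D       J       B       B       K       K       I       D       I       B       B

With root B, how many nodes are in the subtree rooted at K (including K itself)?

Descendants of K (including itself): K, H, G. That's 3.

3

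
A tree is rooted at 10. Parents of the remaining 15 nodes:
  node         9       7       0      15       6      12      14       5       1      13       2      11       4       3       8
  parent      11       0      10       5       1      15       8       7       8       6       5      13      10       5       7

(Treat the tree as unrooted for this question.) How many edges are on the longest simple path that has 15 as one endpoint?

8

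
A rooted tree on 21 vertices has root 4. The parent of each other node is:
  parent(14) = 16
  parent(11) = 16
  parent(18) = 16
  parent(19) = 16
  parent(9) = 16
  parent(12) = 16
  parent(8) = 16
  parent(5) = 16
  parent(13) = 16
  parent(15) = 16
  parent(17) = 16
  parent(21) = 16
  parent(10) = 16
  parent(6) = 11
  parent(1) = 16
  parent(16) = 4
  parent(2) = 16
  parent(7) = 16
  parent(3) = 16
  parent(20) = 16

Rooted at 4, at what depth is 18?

2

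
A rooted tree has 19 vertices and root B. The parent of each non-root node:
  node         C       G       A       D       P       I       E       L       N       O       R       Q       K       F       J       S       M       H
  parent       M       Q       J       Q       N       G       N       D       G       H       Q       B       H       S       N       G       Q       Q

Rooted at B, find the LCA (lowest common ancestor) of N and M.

N's ancestor chain is N, G, Q, B and M's is M, Q, B; they first meet at Q.

Q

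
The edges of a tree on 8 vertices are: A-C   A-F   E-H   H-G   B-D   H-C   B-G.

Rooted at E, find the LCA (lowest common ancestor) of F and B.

Path F→root: F A C H E; path B→root: B G H E.
First common node: H.

H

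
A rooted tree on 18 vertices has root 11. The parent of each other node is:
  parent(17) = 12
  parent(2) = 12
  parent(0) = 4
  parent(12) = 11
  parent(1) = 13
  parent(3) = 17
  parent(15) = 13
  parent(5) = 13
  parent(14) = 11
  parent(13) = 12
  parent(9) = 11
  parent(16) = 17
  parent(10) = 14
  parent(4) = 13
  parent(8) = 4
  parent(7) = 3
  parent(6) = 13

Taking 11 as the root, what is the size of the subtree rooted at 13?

8

13's subtree: {13, 15, 5, 4, 6, 1, 0, 8}, size 8.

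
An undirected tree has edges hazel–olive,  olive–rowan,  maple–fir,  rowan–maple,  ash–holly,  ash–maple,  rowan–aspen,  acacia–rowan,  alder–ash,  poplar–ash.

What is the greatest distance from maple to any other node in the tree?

A farthest node from maple is hazel.
The path maple – rowan – olive – hazel has 3 edges.

3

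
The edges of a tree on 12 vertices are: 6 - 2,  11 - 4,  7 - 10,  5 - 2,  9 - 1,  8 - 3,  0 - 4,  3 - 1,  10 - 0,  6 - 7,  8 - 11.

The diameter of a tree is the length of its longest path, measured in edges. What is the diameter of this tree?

11

BFS from 5 reaches 9 last, at distance 11; BFS from 9 confirms no node is farther.
Path: 5–2–6–7–10–0–4–11–8–3–1–9.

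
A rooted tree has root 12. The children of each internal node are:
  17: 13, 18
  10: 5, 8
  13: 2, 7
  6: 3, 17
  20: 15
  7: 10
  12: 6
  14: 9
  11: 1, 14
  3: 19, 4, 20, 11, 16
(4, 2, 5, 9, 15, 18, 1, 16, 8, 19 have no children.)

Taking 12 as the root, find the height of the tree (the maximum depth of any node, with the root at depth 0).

6

8 sits deepest: 12–6–17–13–7–10–8 — 6 edges from the root.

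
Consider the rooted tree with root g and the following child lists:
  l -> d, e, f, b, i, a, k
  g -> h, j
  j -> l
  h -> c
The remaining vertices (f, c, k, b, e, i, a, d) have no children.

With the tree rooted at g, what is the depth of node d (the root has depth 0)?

3

g – j – l – d — 3 edges.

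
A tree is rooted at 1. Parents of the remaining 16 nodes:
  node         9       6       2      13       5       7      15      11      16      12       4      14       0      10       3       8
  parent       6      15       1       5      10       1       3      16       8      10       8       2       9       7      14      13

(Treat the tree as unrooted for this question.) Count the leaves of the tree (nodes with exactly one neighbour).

4

The leaves are 0, 4, 11, 12.
That is 4 leaves.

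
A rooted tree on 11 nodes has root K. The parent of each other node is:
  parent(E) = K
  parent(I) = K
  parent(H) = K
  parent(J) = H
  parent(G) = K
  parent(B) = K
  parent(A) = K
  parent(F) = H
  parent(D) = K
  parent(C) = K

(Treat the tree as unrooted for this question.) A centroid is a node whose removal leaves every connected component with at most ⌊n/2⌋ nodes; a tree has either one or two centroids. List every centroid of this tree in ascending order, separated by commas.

K

If K is removed the pieces have sizes 3, 1, 1, 1, 1, 1, 1, 1, all ≤ ⌊11/2⌋ = 5.
Every other node leaves some component of size > 5, so the centroid is unique.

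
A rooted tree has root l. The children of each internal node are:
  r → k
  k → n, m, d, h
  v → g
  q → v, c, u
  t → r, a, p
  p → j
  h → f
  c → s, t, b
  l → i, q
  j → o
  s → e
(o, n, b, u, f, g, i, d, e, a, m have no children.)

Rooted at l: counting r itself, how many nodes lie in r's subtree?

7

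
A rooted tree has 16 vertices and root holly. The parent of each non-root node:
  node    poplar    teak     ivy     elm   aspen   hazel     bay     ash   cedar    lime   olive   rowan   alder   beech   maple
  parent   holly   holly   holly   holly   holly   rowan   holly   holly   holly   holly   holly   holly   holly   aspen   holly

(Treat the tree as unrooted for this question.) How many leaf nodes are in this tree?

13

Exactly 13 nodes have a single neighbour: alder, ash, bay, beech, cedar, elm, hazel, ivy, lime, maple, olive, poplar, teak.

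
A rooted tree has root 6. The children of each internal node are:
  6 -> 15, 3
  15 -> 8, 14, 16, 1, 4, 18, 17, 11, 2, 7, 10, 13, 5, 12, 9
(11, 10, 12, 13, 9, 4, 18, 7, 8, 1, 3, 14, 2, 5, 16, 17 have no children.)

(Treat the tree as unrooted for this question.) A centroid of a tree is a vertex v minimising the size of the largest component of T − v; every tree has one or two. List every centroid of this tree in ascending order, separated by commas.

15

If 15 is removed the pieces have sizes 2, 1, 1, 1, 1, 1, 1, 1, 1, 1, 1, 1, 1, 1, 1, 1, all ≤ ⌊18/2⌋ = 9.
No neighbour of 15 does as well, so 15 is the unique centroid.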